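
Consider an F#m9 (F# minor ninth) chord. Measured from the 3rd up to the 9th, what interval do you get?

major seventh

F#min9: F#, A, C#, E, G#.
3rd = A; 9th = G#.
A up to G# spans 7 letter names and 11 semitones — a major seventh.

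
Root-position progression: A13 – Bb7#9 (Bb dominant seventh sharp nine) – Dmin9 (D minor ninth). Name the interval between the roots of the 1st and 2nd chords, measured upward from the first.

minor second

The roots are A and Bb.
2 letter names make it a second; at 1 semitone (a half step narrower than major) the quality is minor.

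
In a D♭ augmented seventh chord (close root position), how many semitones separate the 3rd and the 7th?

6

D♭7#5 is spelled D♭, F, A, C♭.
F to C♭ is a diminished fifth: 6 semitones.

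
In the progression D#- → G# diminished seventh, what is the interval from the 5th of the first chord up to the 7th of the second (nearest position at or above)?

diminished 6th

The 5th of D#- is A#; the 7th of G# diminished seventh is F.
6 letter names make it a sixth; at 7 semitones (a whole step narrower than major) the quality is diminished.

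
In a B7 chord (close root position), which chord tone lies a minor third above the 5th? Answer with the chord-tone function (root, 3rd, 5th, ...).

7th

The chord tones of B7 (B dominant seventh) are B–D#–F#–A.
The 5th is F#. A minor third above F# is A.
A is the chord's 7th.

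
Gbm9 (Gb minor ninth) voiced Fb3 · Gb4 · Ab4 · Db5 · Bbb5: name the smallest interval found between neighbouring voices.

M2

Adjacent intervals: Fb3→Gb4 = major ninth; Gb4→Ab4 = major second; Ab4→Db5 = perfect fourth; Db5→Bbb5 = minor sixth.
The smallest is Gb4 to Ab4, a major second (2 semitones).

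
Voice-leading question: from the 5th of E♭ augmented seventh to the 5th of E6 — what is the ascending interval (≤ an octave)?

The 5th of E♭ augmented seventh is B; the 5th of E6 is B.
From B to B is 0 semitones, exactly the perfect unison.

perfect unison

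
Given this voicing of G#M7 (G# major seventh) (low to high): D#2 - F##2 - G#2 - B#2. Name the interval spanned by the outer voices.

The outer voices are D#2 and B#2.
D# up to B# spans 6 letter names and 9 semitones — a major sixth.

major sixth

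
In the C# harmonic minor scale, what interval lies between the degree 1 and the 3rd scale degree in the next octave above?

Spelling the C# harmonic minor scale: C# D# E F# G# A B#.
So we need the interval from C# up to E.
From C# to E: 15 semitones over a tenth = minor.

m10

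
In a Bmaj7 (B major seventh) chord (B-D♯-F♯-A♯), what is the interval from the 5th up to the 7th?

major third

5th = F♯; 7th = A♯.
F♯ up to A♯ spans 3 letter names and 4 semitones — a major third.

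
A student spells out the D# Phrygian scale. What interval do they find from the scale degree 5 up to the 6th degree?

The scale runs D# E F# G# A# B C#.
The scale degree 5 is A# and the scale degree 6 is B.
2 letter names make it a second; at 1 semitone (a half step narrower than major) the quality is minor.

minor second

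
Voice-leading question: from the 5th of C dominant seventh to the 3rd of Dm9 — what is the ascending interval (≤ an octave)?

C dominant seventh has G as its 5th, and Dm9 has F as its 3rd.
G up to F is 10 semitones, a half step narrower than a major seventh, so the interval is minor.

m7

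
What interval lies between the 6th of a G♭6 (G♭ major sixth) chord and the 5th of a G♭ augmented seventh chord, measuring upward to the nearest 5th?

The 6th of G♭6 (G♭ major sixth) is E♭; the 5th of G♭ augmented seventh is D.
Counting 7 letters and 11 half steps from E♭ gives a major seventh.

M7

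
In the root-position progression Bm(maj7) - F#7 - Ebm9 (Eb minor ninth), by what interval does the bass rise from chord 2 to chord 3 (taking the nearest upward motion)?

The roots are F# and Eb.
F# up to Eb is 9 semitones, a whole step narrower than a major seventh, so the interval is diminished.

diminished seventh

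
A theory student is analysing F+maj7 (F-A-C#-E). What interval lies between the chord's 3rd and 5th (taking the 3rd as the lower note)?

The 3rd is A and the 5th is C#.
From A to C# is 4 semitones, exactly the major third.

major third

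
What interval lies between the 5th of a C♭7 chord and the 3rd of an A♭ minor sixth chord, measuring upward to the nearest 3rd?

perfect fourth

The 5th of C♭7 is G♭; the 3rd of A♭ minor sixth is C♭.
Counting 4 letters and 5 half steps from G♭ gives a perfect fourth.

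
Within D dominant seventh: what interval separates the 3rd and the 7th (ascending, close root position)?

diminished fifth

Spelling the chord: D–F#–A–C.
That puts F# below C.
From F# to C: 6 semitones over a fifth = diminished.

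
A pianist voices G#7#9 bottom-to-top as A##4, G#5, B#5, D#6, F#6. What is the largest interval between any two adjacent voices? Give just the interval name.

Adjacent intervals: A##4→G#5 = diminished seventh; G#5→B#5 = major third; B#5→D#6 = minor third; D#6→F#6 = minor third.
The largest is A##4 to G#5, a diminished seventh (9 semitones).

diminished seventh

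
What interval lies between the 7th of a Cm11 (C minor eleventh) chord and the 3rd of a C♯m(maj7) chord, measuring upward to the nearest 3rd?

Cm11 (C minor eleventh) has B♭ as its 7th, and C♯m(maj7) has E as its 3rd.
From B♭ to E: 6 semitones over a fourth = augmented.

augmented fourth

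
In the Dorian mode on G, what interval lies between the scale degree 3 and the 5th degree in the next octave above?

major tenth

G dorian: G A B♭ C D E F.
So we need the interval from B♭ up to D.
Counting 10 letters and 16 half steps from B♭ gives a major tenth.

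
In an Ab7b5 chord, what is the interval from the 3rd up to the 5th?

Ab7b5: Ab C Ebb Gb.
The 3rd is C and the 5th is Ebb.
C up to Ebb is 2 semitones, a whole step narrower than a major third, so the interval is diminished.

diminished third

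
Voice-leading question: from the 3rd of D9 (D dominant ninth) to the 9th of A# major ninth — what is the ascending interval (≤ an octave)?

augmented fourth

D9 (D dominant ninth) has F# as its 3rd, and A# major ninth has B# as its 9th.
F# up to B# is 6 semitones, a half step wider than a perfect fourth, so the interval is augmented.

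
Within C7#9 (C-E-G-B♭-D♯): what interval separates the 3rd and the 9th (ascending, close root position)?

3rd = E; 9th = D♯.
From E to D♯ is 11 semitones, exactly the major seventh.

major seventh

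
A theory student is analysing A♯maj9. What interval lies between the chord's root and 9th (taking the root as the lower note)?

M9

A♯maj9: A♯-C𝄪-E♯-G𝄪-B♯.
The root is A♯ and the 9th is B♯.
A♯ up to B♯ spans 9 letter names and 14 semitones — a major ninth.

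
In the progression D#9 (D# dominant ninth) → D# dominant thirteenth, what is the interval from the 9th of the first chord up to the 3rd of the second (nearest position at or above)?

major second

The 9th of D#9 (D# dominant ninth) is E#; the 3rd of D# dominant thirteenth is F##.
Counting 2 letters and 2 half steps from E# gives a major second.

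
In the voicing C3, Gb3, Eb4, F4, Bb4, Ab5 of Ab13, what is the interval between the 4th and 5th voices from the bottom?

perfect fourth

Those voices are F4 and Bb4.
F up to Bb spans 4 letter names and 5 semitones — a perfect fourth.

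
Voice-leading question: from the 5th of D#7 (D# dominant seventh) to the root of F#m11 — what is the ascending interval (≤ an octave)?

The 5th of D#7 (D# dominant seventh) is A#; the root of F#m11 is F#.
A# up to F# is 8 semitones, a half step narrower than a major sixth, so the interval is minor.

minor sixth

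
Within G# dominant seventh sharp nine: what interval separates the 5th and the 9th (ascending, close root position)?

augmented 5th

The chord tones of G#7#9 (G# dominant seventh sharp nine) are G#–B#–D#–F#–A##.
5th = D#; 9th = A##.
D# up to A## is 8 semitones, a half step wider than a perfect fifth, so the interval is augmented.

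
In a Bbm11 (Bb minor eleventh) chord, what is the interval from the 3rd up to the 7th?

Bb minor eleventh: Bb–Db–F–Ab–C–Eb.
3rd = Db; 7th = Ab.
Counting 5 letters and 7 half steps from Db gives a perfect fifth.

perfect fifth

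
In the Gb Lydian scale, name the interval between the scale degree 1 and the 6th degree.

major sixth

Gb lydian: Gb Ab Bb C Db Eb F.
That puts Gb below Eb.
Counting 6 letters and 9 half steps from Gb gives a major sixth.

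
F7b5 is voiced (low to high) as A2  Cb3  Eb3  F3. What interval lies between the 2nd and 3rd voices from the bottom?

Those voices are Cb3 and Eb3.
From Cb to Eb is 4 semitones, exactly the major third.

major third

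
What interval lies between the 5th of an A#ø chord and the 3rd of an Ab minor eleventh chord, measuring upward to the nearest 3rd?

diminished 6th

The 5th of A#ø is E; the 3rd of Ab minor eleventh is Cb.
From E to Cb: 7 semitones over a sixth = diminished.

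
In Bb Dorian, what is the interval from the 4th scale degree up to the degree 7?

perfect fourth

Bb dorian: Bb C Db Eb F G Ab.
So we need the interval from Eb up to Ab.
From Eb to Ab is 5 semitones, exactly the perfect fourth.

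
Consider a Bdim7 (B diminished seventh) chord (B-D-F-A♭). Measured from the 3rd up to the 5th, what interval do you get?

That puts D below F.
D up to F is 3 semitones, a half step narrower than a major third, so the interval is minor.

minor 3rd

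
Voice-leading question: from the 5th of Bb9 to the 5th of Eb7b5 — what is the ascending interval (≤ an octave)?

diminished 4th

The 5th of Bb9 is F; the 5th of Eb7b5 is Bbb.
4 letter names make it a fourth; at 4 semitones (a half step narrower than perfect) the quality is diminished.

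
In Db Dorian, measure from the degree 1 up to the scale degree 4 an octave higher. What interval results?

The scale runs Db Eb Fb Gb Ab Bb Cb.
Degree 1 = Db; degree 4 (up an octave) = Gb.
From Db to Gb is 17 semitones, exactly the perfect eleventh.

perfect eleventh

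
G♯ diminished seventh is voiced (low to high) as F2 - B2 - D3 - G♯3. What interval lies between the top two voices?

Those voices are D3 and G♯3.
4 letter names make it a fourth; at 6 semitones (a half step wider than perfect) the quality is augmented.

augmented fourth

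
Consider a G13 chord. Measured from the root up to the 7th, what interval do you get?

The chord tones of G13 are G, B, D, F, A, E.
So we need the interval from G up to F.
7 letter names make it a seventh; at 10 semitones (a half step narrower than major) the quality is minor.

minor seventh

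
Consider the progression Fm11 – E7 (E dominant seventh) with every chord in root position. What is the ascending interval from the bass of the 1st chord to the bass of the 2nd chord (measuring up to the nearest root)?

major seventh

The roots are F and E.
F up to E spans 7 letter names and 11 semitones — a major seventh.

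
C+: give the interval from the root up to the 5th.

A5

Caug (C augmented): C E G#.
That puts C below G#.
From C to G#: 8 semitones over a fifth = augmented.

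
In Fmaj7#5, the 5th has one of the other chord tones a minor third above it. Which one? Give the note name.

F+maj7: F, A, C#, E.
The 5th is C#. A minor third above C# is E.
E is the chord's 7th.

E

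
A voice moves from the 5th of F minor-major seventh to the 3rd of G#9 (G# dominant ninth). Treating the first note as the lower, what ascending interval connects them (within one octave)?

augmented 7th

The 5th of F minor-major seventh is C; the 3rd of G#9 (G# dominant ninth) is B#.
C up to B# is 12 semitones, a half step wider than a major seventh, so the interval is augmented.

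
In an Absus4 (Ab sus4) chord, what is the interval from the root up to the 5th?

The chord tones of Absus4 are Ab Db Eb.
So we need the interval from Ab up to Eb.
From Ab to Eb is 7 semitones, exactly the perfect fifth.

perfect fifth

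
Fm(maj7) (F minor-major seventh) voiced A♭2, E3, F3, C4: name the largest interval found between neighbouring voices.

augmented fifth

Adjacent intervals: A♭2→E3 = augmented fifth; E3→F3 = minor second; F3→C4 = perfect fifth.
The largest is A♭2 to E3, an augmented fifth (8 semitones).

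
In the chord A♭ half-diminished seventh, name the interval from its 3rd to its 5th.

A♭m7b5 (A♭ half-diminished seventh) is spelled A♭-C♭-E𝄫-G♭.
That puts C♭ below E𝄫.
3 letter names make it a third; at 3 semitones (a half step narrower than major) the quality is minor.

minor third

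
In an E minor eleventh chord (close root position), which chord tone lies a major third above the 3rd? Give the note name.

B

The chord tones of E minor eleventh are E-G-B-D-F♯-A.
The 3rd is G. A major third above G is B.
B is the chord's 5th.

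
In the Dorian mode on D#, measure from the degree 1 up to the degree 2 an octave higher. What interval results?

The scale runs D# E# F# G# A# B# C#.
Degree 1 = D#; 2nd degree (up an octave) = E#.
D# up to E# spans 9 letter names and 14 semitones — a major ninth.

major 9th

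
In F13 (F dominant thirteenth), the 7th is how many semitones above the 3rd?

F13 is spelled F-A-C-E♭-G-D.
A to E♭ is a diminished fifth: 6 semitones.

6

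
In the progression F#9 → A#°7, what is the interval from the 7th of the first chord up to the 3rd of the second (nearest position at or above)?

M6

The 7th of F#9 is E; the 3rd of A#°7 is C#.
E up to C# spans 6 letter names and 9 semitones — a major sixth.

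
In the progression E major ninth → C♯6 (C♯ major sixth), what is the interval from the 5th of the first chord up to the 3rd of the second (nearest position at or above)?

augmented 4th

The 5th of E major ninth is B; the 3rd of C♯6 (C♯ major sixth) is E♯.
From B to E♯: 6 semitones over a fourth = augmented.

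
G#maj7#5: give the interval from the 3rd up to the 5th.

The chord tones of G#maj7#5 are G#, B#, D##, F##.
So we need the interval from B# up to D##.
From B# to D## is 4 semitones, exactly the major third.

major third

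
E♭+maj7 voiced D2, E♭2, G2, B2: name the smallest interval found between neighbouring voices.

Adjacent intervals: D2→E♭2 = minor second; E♭2→G2 = major third; G2→B2 = major third.
The smallest is D2 to E♭2, a minor second (1 semitone).

m2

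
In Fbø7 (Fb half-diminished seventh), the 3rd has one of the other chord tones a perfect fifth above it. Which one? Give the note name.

Fbm7b5 (Fb half-diminished seventh) is spelled Fb, Abb, Cbb, Ebb.
The 3rd is Abb. A perfect fifth above Abb is Ebb.
Ebb is the chord's 7th.

Ebb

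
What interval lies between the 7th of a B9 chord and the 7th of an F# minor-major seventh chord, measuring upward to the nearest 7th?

B9 has A as its 7th, and F# minor-major seventh has E# as its 7th.
5 letter names make it a fifth; at 8 semitones (a half step wider than perfect) the quality is augmented.

augmented fifth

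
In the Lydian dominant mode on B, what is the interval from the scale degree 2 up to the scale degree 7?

Spelling the Lydian dominant mode on B: B C# D# E# F# G# A.
So we need the interval from C# up to A.
From C# to A: 8 semitones over a sixth = minor.

minor 6th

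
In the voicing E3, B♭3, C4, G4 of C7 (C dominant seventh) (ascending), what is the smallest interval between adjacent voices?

Adjacent intervals: E3→B♭3 = diminished fifth; B♭3→C4 = major second; C4→G4 = perfect fifth.
The smallest is B♭3 to C4, a major second (2 semitones).

major second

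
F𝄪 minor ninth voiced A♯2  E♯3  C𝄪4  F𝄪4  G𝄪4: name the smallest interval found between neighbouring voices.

major 2nd

Adjacent intervals: A♯2→E♯3 = perfect fifth; E♯3→C𝄪4 = major sixth; C𝄪4→F𝄪4 = perfect fourth; F𝄪4→G𝄪4 = major second.
The smallest is F𝄪4 to G𝄪4, a major second (2 semitones).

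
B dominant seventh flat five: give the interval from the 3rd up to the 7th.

B7b5: B-D#-F-A.
The 3rd is D# and the 7th is A.
D# up to A is 6 semitones, a half step narrower than a perfect fifth, so the interval is diminished.

diminished fifth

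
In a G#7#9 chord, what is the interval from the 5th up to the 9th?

Spelling the chord: G#–B#–D#–F#–A##.
5th = D#; 9th = A##.
D# up to A## is 8 semitones, a half step wider than a perfect fifth, so the interval is augmented.

augmented fifth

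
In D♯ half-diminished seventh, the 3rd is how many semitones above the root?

The chord tones of D♯ half-diminished seventh are D♯–F♯–A–C♯.
D♯ to F♯ is a minor third: 3 semitones.

3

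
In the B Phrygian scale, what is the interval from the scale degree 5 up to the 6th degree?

m2

Spelling the B Phrygian scale: B C D E F♯ G A.
So we need the interval from F♯ up to G.
From F♯ to G: 1 semitone over a second = minor.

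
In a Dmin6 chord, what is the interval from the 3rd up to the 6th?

Dmin6 (D minor sixth): D F A B.
3rd = F; 6th = B.
F up to B is 6 semitones, a half step wider than a perfect fourth, so the interval is augmented.

A4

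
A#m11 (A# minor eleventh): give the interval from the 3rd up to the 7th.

A#m11 (A# minor eleventh): A# C# E# G# B# D#.
The 3rd is C# and the 7th is G#.
C# up to G# spans 5 letter names and 7 semitones — a perfect fifth.

perfect 5th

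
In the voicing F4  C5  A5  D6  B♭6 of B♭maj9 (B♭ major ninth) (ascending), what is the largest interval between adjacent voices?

Adjacent intervals: F4→C5 = perfect fifth; C5→A5 = major sixth; A5→D6 = perfect fourth; D6→B♭6 = minor sixth.
The largest is C5 to A5, a major sixth (9 semitones).

M6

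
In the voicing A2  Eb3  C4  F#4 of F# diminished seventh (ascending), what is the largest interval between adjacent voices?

major sixth

Adjacent intervals: A2→Eb3 = diminished fifth; Eb3→C4 = major sixth; C4→F#4 = augmented fourth.
The largest is Eb3 to C4, a major sixth (9 semitones).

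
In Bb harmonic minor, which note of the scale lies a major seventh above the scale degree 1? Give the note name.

The scale is Bb C Db Eb F Gb A.
The scale degree 1 is Bb; a major seventh above that is A — scale degree 7.

A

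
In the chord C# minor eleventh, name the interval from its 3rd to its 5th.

major third

C#m11 is spelled C# E G# B D# F#.
That puts E below G#.
E up to G# spans 3 letter names and 4 semitones — a major third.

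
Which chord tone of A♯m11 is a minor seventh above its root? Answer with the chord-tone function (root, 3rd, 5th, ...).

7th

The chord tones of A♯m11 are A♯–C♯–E♯–G♯–B♯–D♯.
The root is A♯. A minor seventh above A♯ is G♯.
G♯ is the chord's 7th.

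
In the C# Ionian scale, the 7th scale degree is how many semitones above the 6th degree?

2

The scale is C# D# E# F# G# A# B#.
A# up to B# is a major second — 2 semitones.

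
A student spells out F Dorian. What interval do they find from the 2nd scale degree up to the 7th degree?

Spelling F Dorian: F G Ab Bb C D Eb.
So we need the interval from G up to Eb.
6 letter names make it a sixth; at 8 semitones (a half step narrower than major) the quality is minor.

minor sixth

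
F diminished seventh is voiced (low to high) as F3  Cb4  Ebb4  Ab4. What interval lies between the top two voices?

augmented fourth

Those voices are Ebb4 and Ab4.
Ebb up to Ab is 6 semitones, a half step wider than a perfect fourth, so the interval is augmented.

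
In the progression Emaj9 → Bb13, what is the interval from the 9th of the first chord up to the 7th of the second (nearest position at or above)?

The 9th of Emaj9 is F#; the 7th of Bb13 is Ab.
F# up to Ab is 2 semitones, a whole step narrower than a major third, so the interval is diminished.

diminished third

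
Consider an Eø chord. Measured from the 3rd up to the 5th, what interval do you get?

minor 3rd

The chord tones of Em7b5 are E-G-B♭-D.
That puts G below B♭.
G up to B♭ is 3 semitones, a half step narrower than a major third, so the interval is minor.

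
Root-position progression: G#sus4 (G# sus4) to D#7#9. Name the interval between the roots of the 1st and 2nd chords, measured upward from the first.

perfect fifth

The roots are G# and D#.
G# up to D# spans 5 letter names and 7 semitones — a perfect fifth.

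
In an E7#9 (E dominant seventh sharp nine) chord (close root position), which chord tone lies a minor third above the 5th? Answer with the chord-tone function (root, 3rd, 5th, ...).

E7#9 (E dominant seventh sharp nine) is spelled E-G#-B-D-F##.
The 5th is B. A minor third above B is D.
D is the chord's 7th.

7th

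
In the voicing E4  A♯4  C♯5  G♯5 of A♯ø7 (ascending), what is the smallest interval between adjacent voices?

minor third

Adjacent intervals: E4→A♯4 = augmented fourth; A♯4→C♯5 = minor third; C♯5→G♯5 = perfect fifth.
The smallest is A♯4 to C♯5, a minor third (3 semitones).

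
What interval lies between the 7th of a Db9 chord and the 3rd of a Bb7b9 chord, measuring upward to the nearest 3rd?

augmented second

Db9 has Cb as its 7th, and Bb7b9 has D as its 3rd.
2 letter names make it a second; at 3 semitones (a half step wider than major) the quality is augmented.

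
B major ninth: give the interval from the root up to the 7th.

Spelling the chord: B, D♯, F♯, A♯, C♯.
That puts B below A♯.
Counting 7 letters and 11 half steps from B gives a major seventh.

major seventh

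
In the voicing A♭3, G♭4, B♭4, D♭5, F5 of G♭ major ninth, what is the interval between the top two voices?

major third

Those voices are D♭5 and F5.
From D♭ to F is 4 semitones, exactly the major third.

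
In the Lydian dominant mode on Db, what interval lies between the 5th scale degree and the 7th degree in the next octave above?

Spelling the Lydian dominant mode on Db: Db Eb F G Ab Bb Cb.
The 5th scale degree is Ab and the degree 7 (up an octave) is Cb.
From Ab to Cb: 15 semitones over a tenth = minor.

minor 10th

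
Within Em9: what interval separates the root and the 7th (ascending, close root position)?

m7

The chord tones of Emin9 are E, G, B, D, F#.
The root is E and the 7th is D.
E up to D is 10 semitones, a half step narrower than a major seventh, so the interval is minor.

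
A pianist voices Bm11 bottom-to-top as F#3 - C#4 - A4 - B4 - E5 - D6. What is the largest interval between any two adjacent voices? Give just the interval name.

minor seventh

Adjacent intervals: F#3→C#4 = perfect fifth; C#4→A4 = minor sixth; A4→B4 = major second; B4→E5 = perfect fourth; E5→D6 = minor seventh.
The largest is E5 to D6, a minor seventh (10 semitones).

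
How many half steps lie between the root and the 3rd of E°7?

3

E°7: E-G-B♭-D♭.
E to G is a minor third: 3 semitones.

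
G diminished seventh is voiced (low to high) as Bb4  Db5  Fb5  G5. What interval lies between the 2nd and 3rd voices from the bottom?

m3

Those voices are Db5 and Fb5.
3 letter names make it a third; at 3 semitones (a half step narrower than major) the quality is minor.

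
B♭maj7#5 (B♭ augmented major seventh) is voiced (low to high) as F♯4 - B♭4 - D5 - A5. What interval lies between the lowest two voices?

diminished fourth

Those voices are F♯4 and B♭4.
From F♯ to B♭: 4 semitones over a fourth = diminished.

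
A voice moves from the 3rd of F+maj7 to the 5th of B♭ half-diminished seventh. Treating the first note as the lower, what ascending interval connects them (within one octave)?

The 3rd of F+maj7 is A; the 5th of B♭ half-diminished seventh is F♭.
6 letter names make it a sixth; at 7 semitones (a whole step narrower than major) the quality is diminished.

diminished 6th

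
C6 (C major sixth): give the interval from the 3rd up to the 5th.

C6: C–E–G–A.
The 3rd is E and the 5th is G.
From E to G: 3 semitones over a third = minor.

minor 3rd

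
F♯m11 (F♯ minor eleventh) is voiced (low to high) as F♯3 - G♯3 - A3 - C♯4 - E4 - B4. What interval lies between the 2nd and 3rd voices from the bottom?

Those voices are G♯3 and A3.
From G♯ to A: 1 semitone over a second = minor.

minor second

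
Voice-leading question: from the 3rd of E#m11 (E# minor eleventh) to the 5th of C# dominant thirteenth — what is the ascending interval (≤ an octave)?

P1

The 3rd of E#m11 (E# minor eleventh) is G#; the 5th of C# dominant thirteenth is G#.
G# up to G# spans 1 letter names and 0 semitones — a perfect unison.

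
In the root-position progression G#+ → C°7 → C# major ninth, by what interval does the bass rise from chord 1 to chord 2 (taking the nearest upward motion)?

The roots are G# and C.
4 letter names make it a fourth; at 4 semitones (a half step narrower than perfect) the quality is diminished.

diminished fourth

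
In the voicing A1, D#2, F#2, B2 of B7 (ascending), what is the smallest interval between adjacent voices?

Adjacent intervals: A1→D#2 = augmented fourth; D#2→F#2 = minor third; F#2→B2 = perfect fourth.
The smallest is D#2 to F#2, a minor third (3 semitones).

minor third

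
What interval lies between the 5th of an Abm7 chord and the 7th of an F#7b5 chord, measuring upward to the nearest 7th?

Abm7 has Eb as its 5th, and F#7b5 has E as its 7th.
From Eb to E: 1 semitone over a unison = augmented.

A1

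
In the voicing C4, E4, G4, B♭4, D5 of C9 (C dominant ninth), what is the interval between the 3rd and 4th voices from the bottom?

Those voices are G4 and B♭4.
From G to B♭: 3 semitones over a third = minor.

m3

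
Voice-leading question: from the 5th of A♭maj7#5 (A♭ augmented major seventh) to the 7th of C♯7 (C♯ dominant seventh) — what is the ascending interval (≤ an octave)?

A♭maj7#5 (A♭ augmented major seventh) has E as its 5th, and C♯7 (C♯ dominant seventh) has B as its 7th.
From E to B is 7 semitones, exactly the perfect fifth.

P5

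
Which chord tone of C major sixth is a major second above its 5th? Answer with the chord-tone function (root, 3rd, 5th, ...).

The chord tones of C6 are C E G A.
The 5th is G. A major second above G is A.
A is the chord's 6th.

6th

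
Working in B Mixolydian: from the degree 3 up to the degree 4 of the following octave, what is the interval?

m9

B mixolydian: B C# D# E F# G# A.
The degree 3 is D# and the scale degree 4 (up an octave) is E.
9 letter names make it a ninth; at 13 semitones (a half step narrower than major) the quality is minor.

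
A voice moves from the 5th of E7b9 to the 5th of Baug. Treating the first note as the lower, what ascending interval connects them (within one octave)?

augmented fifth

E7b9 has B as its 5th, and Baug has F## as its 5th.
From B to F##: 8 semitones over a fifth = augmented.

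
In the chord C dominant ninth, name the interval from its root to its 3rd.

major third

Spelling the chord: C E G B♭ D.
Root = C; 3rd = E.
Counting 3 letters and 4 half steps from C gives a major third.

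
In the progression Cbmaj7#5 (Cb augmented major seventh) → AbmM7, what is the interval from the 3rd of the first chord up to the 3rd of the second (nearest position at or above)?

Cbmaj7#5 (Cb augmented major seventh) has Eb as its 3rd, and AbmM7 has Cb as its 3rd.
6 letter names make it a sixth; at 8 semitones (a half step narrower than major) the quality is minor.

minor sixth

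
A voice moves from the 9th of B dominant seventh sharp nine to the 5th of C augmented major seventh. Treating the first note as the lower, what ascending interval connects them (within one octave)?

diminished 5th

B dominant seventh sharp nine has C## as its 9th, and C augmented major seventh has G# as its 5th.
From C## to G#: 6 semitones over a fifth = diminished.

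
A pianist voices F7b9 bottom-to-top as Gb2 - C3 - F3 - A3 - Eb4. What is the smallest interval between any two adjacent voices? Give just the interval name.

major third

Adjacent intervals: Gb2→C3 = augmented fourth; C3→F3 = perfect fourth; F3→A3 = major third; A3→Eb4 = diminished fifth.
The smallest is F3 to A3, a major third (4 semitones).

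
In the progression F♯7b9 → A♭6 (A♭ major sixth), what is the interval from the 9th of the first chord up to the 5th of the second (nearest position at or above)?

minor sixth

The 9th of F♯7b9 is G; the 5th of A♭6 (A♭ major sixth) is E♭.
6 letter names make it a sixth; at 8 semitones (a half step narrower than major) the quality is minor.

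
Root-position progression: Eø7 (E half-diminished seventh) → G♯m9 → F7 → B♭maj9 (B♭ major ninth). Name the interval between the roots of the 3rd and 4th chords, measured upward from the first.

The roots are F and B♭.
Counting 4 letters and 5 half steps from F gives a perfect fourth.

perfect 4th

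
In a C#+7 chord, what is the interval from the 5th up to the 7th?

diminished 3rd

C#aug7 (C# augmented seventh) is spelled C#-E#-G##-B.
The 5th is G## and the 7th is B.
3 letter names make it a third; at 2 semitones (a whole step narrower than major) the quality is diminished.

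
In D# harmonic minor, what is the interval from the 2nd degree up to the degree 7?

D# harmonic minor: D# E# F# G# A# B C##.
So we need the interval from E# up to C##.
From E# to C## is 9 semitones, exactly the major sixth.

major sixth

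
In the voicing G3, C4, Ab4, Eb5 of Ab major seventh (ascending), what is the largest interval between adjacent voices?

Adjacent intervals: G3→C4 = perfect fourth; C4→Ab4 = minor sixth; Ab4→Eb5 = perfect fifth.
The largest is C4 to Ab4, a minor sixth (8 semitones).

minor sixth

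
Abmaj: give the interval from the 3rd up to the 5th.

Ab major is spelled Ab–C–Eb.
So we need the interval from C up to Eb.
From C to Eb: 3 semitones over a third = minor.

m3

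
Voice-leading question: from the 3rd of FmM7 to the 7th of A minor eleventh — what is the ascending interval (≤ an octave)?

M7

The 3rd of FmM7 is Ab; the 7th of A minor eleventh is G.
From Ab to G is 11 semitones, exactly the major seventh.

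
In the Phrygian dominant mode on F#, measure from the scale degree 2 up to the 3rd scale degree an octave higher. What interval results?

A9

The scale runs F# G A# B C# D E.
The scale degree 2 is G and the scale degree 3 (up an octave) is A#.
9 letter names make it a ninth; at 15 semitones (a half step wider than major) the quality is augmented.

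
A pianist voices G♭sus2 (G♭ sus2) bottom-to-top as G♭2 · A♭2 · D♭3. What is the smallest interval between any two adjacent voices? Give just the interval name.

Adjacent intervals: G♭2→A♭2 = major second; A♭2→D♭3 = perfect fourth.
The smallest is G♭2 to A♭2, a major second (2 semitones).

M2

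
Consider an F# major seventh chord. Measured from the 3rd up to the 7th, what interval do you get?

P5

F#maj7: F#, A#, C#, E#.
That puts A# below E#.
Counting 5 letters and 7 half steps from A# gives a perfect fifth.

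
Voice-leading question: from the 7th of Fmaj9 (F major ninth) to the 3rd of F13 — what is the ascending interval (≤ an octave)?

perfect 4th

Fmaj9 (F major ninth) has E as its 7th, and F13 has A as its 3rd.
From E to A is 5 semitones, exactly the perfect fourth.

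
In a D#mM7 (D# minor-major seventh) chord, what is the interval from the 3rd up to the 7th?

augmented fifth

Spelling the chord: D#, F#, A#, C##.
3rd = F#; 7th = C##.
F# up to C## is 8 semitones, a half step wider than a perfect fifth, so the interval is augmented.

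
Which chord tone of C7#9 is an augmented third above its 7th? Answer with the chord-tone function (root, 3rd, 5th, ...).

The chord tones of C dominant seventh sharp nine are C E G Bb D#.
The 7th is Bb. An augmented third above Bb is D#.
D# is the chord's 9th.

9th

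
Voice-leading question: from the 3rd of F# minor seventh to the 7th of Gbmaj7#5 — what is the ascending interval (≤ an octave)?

F# minor seventh has A as its 3rd, and Gbmaj7#5 has F as its 7th.
A up to F is 8 semitones, a half step narrower than a major sixth, so the interval is minor.

minor sixth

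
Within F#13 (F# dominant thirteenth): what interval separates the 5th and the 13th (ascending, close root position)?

major ninth

F#13 is spelled F# A# C# E G# D#.
5th = C#; 13th = D#.
Counting 9 letters and 14 half steps from C# gives a major ninth.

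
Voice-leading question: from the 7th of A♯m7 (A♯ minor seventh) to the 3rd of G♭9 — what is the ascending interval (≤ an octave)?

diminished third

The 7th of A♯m7 (A♯ minor seventh) is G♯; the 3rd of G♭9 is B♭.
From G♯ to B♭: 2 semitones over a third = diminished.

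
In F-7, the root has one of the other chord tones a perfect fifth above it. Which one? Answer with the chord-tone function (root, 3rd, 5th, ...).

Fmin7 (F minor seventh): F-Ab-C-Eb.
The root is F. A perfect fifth above F is C.
C is the chord's 5th.

5th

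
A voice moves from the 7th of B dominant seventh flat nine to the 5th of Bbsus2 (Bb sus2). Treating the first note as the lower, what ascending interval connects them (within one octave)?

minor sixth

The 7th of B dominant seventh flat nine is A; the 5th of Bbsus2 (Bb sus2) is F.
A up to F is 8 semitones, a half step narrower than a major sixth, so the interval is minor.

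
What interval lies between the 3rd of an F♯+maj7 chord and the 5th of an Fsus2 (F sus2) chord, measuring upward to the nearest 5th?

diminished 3rd

F♯+maj7 has A♯ as its 3rd, and Fsus2 (F sus2) has C as its 5th.
3 letter names make it a third; at 2 semitones (a whole step narrower than major) the quality is diminished.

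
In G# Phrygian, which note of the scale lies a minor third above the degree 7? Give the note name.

A

The scale is G# A B C# D# E F#.
The degree 7 is F#; a minor third above that is A — scale degree 2.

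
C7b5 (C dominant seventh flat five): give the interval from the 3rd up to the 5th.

diminished third

C7b5 (C dominant seventh flat five): C, E, Gb, Bb.
That puts E below Gb.
From E to Gb: 2 semitones over a third = diminished.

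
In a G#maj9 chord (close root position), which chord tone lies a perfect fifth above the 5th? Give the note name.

G#maj9 (G# major ninth): G#–B#–D#–F##–A#.
The 5th is D#. A perfect fifth above D# is A#.
A# is the chord's 9th.

A#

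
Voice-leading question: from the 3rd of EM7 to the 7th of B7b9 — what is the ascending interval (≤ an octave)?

The 3rd of EM7 is G#; the 7th of B7b9 is A.
G# up to A is 1 semitone, a half step narrower than a major second, so the interval is minor.

m2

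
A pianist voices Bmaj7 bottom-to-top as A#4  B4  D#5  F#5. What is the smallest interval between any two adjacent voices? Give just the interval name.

Adjacent intervals: A#4→B4 = minor second; B4→D#5 = major third; D#5→F#5 = minor third.
The smallest is A#4 to B4, a minor second (1 semitone).

minor second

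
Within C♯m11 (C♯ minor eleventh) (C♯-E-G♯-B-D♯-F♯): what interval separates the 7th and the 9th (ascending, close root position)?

major 3rd

So we need the interval from B up to D♯.
B up to D♯ spans 3 letter names and 4 semitones — a major third.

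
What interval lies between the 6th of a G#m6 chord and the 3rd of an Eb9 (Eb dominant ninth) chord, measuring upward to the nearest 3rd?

G#m6 has E# as its 6th, and Eb9 (Eb dominant ninth) has G as its 3rd.
3 letter names make it a third; at 2 semitones (a whole step narrower than major) the quality is diminished.

diminished 3rd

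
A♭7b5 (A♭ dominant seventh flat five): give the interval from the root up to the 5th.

The chord tones of A♭7b5 are A♭ C E𝄫 G♭.
The root is A♭ and the 5th is E𝄫.
From A♭ to E𝄫: 6 semitones over a fifth = diminished.

diminished fifth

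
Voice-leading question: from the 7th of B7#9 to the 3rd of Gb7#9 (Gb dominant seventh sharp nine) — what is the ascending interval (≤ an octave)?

minor second

The 7th of B7#9 is A; the 3rd of Gb7#9 (Gb dominant seventh sharp nine) is Bb.
2 letter names make it a second; at 1 semitone (a half step narrower than major) the quality is minor.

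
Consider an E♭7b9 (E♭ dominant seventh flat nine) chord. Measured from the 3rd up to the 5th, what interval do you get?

E♭7b9 (E♭ dominant seventh flat nine): E♭ G B♭ D♭ F♭.
3rd = G; 5th = B♭.
3 letter names make it a third; at 3 semitones (a half step narrower than major) the quality is minor.

minor third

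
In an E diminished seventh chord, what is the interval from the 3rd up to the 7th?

The chord tones of Edim7 (E diminished seventh) are E-G-Bb-Db.
3rd = G; 7th = Db.
G up to Db is 6 semitones, a half step narrower than a perfect fifth, so the interval is diminished.

d5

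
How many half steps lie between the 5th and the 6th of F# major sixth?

2

The chord tones of F#6 are F# A# C# D#.
C# to D# is a major second: 2 semitones.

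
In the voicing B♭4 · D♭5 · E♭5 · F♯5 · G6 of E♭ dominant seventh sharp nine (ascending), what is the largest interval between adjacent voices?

minor ninth

Adjacent intervals: B♭4→D♭5 = minor third; D♭5→E♭5 = major second; E♭5→F♯5 = augmented second; F♯5→G6 = minor ninth.
The largest is F♯5 to G6, a minor ninth (13 semitones).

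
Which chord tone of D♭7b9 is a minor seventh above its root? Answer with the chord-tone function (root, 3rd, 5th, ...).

D♭7b9 (D♭ dominant seventh flat nine): D♭–F–A♭–C♭–E𝄫.
The root is D♭. A minor seventh above D♭ is C♭.
C♭ is the chord's 7th.

7th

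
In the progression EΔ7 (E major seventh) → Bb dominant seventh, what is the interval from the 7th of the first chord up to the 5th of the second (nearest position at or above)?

The 7th of EΔ7 (E major seventh) is D#; the 5th of Bb dominant seventh is F.
D# up to F is 2 semitones, a whole step narrower than a major third, so the interval is diminished.

diminished third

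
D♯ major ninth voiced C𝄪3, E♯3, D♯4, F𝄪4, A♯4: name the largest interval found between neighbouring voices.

minor seventh

Adjacent intervals: C𝄪3→E♯3 = minor third; E♯3→D♯4 = minor seventh; D♯4→F𝄪4 = major third; F𝄪4→A♯4 = minor third.
The largest is E♯3 to D♯4, a minor seventh (10 semitones).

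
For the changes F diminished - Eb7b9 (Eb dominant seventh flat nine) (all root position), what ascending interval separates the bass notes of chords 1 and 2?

minor seventh

The roots are F and Eb.
F up to Eb is 10 semitones, a half step narrower than a major seventh, so the interval is minor.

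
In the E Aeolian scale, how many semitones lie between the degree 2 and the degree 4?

The scale is E F# G A B C D.
F# up to A is a minor third — 3 semitones.

3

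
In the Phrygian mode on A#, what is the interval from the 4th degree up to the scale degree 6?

minor 3rd

A# phrygian: A# B C# D# E# F# G#.
The 4th degree is D# and the 6th scale degree is F#.
3 letter names make it a third; at 3 semitones (a half step narrower than major) the quality is minor.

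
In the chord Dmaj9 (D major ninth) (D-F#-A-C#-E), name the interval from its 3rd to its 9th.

m7

3rd = F#; 9th = E.
F# up to E is 10 semitones, a half step narrower than a major seventh, so the interval is minor.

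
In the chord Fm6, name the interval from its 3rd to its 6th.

augmented fourth

Fm6 (F minor sixth) is spelled F, A♭, C, D.
3rd = A♭; 6th = D.
4 letter names make it a fourth; at 6 semitones (a half step wider than perfect) the quality is augmented.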